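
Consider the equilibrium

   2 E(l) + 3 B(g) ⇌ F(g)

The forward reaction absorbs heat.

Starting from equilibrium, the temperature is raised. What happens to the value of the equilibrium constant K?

K depends on temperature via the van 't Hoff relation. The forward reaction is endothermic, so raising T increases K.

increases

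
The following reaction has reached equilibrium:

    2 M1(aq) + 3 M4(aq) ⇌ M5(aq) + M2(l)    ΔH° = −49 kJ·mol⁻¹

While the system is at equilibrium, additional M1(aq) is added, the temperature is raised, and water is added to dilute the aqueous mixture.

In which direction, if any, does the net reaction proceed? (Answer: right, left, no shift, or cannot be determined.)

Adding M1 (aq), a reactant, drives the reaction to the right.
The forward reaction is exothermic. Raising T favours the endothermic direction — shift to the left.
Dilution lowers every aqueous concentration by the same factor. Δn_aq = 1 − 5 = -4, so the system shifts toward the side with more dissolved moles — to the left.
The individual effects push in opposite directions; without quantitative information the net direction cannot be determined.

cannot be determined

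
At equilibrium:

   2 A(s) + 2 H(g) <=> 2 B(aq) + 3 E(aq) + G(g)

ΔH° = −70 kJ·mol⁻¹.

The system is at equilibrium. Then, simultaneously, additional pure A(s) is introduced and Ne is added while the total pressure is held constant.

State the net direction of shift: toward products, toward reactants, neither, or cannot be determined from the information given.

A is a pure solid; its activity is 1 regardless of amount, so Q is unaffected — no shift from this change.
Adding inert gas at constant total pressure expands the volume and lowers every reacting partial pressure. With Δn_gas = 1 − 2 = -1, Q moves away from K toward the side with fewer gas moles, so the system shifts toward the side with more gas moles — to the left.
Only the nonzero effect(s) matter; the net shift is to the left.

left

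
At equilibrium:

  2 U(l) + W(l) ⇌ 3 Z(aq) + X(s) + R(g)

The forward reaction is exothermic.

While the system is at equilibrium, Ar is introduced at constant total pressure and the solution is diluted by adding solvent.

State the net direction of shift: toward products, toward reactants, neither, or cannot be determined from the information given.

right

Adding inert gas at constant total pressure expands the volume and lowers every reacting partial pressure. With Δn_gas = 1 − 0 = +1, Q moves away from K toward the side with fewer gas moles, so the system shifts toward the side with more gas moles — to the right.
Dilution lowers every aqueous concentration by the same factor. Δn_aq = 3 − 0 = +3, so the system shifts toward the side with more dissolved moles — to the right.
All effects act in the same direction — net shift to the right.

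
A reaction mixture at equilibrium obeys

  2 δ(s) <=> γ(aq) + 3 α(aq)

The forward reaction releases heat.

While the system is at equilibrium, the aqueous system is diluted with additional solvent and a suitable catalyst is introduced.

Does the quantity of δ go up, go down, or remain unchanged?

Dilution lowers every aqueous concentration by the same factor. Δn_aq = 4 − 0 = +4, so the system shifts toward the side with more dissolved moles — to the right.
A catalyst speeds both forward and reverse rates equally; it changes neither Q nor K — no shift from this change.
The net shift is to the right. δ is a reactant, so its amount decreases.

decreases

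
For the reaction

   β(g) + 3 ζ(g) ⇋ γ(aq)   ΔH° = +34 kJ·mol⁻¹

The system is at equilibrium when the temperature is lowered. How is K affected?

decreases

K depends on temperature via the van 't Hoff relation. The forward reaction is endothermic, so lowering T decreases K.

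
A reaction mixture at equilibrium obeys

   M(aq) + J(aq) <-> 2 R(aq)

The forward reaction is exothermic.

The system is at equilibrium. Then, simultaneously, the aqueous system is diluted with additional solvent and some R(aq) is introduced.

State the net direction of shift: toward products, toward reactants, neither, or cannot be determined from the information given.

left

Dilution scales every aqueous concentration by the same factor. Δn_aq = 2 − 2 = 0, so Q is unchanged — no shift.
Adding R (aq), a product, drives the reaction to the left.
Only the nonzero effect(s) matter; the net shift is to the left.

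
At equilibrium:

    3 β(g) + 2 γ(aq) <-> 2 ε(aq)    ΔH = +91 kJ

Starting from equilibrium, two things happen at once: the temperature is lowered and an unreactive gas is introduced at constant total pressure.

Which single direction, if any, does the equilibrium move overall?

left

The forward reaction is endothermic. Lowering T favours the exothermic direction — shift to the left.
Adding inert gas at constant total pressure expands the volume and lowers every reacting partial pressure. With Δn_gas = 0 − 3 = -3, Q moves away from K toward the side with fewer gas moles, so the system shifts toward the side with more gas moles — to the left.
All effects act in the same direction — net shift to the left.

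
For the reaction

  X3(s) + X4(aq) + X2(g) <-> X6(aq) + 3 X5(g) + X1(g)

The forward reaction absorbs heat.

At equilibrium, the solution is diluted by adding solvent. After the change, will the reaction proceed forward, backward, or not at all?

no shift

Dilution scales every aqueous concentration by the same factor. Δn_aq = 1 − 1 = 0, so Q is unchanged — no shift.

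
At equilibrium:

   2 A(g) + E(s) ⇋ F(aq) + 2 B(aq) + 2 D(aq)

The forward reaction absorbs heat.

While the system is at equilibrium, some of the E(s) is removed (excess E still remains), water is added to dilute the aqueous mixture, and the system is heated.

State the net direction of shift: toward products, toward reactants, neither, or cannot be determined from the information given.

right

E is a pure solid; its activity is 1 regardless of amount, so Q is unaffected — no shift from this change.
Dilution lowers every aqueous concentration by the same factor. Δn_aq = 5 − 0 = +5, so the system shifts toward the side with more dissolved moles — to the right.
The forward reaction is endothermic. Raising T favours the endothermic direction — shift to the right.
Only the nonzero effect(s) matter; the net shift is to the right.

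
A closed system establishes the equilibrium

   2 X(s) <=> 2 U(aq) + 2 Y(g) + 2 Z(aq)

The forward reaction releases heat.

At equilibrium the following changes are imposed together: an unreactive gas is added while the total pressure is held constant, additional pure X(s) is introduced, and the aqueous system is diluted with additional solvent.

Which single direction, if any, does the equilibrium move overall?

Adding inert gas at constant total pressure expands the volume and lowers every reacting partial pressure. With Δn_gas = 2 − 0 = +2, Q moves away from K toward the side with fewer gas moles, so the system shifts toward the side with more gas moles — to the right.
X is a pure solid; its activity is 1 regardless of amount, so Q is unaffected — no shift from this change.
Dilution lowers every aqueous concentration by the same factor. Δn_aq = 4 − 0 = +4, so the system shifts toward the side with more dissolved moles — to the right.
Only the nonzero effect(s) matter; the net shift is to the right.

right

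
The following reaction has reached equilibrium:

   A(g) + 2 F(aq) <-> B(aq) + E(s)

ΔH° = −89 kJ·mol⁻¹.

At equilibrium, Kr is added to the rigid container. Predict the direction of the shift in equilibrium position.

At constant volume, adding an inert gas leaves every reacting species' partial pressure unchanged, so Q is unchanged — no shift from this change.

no shift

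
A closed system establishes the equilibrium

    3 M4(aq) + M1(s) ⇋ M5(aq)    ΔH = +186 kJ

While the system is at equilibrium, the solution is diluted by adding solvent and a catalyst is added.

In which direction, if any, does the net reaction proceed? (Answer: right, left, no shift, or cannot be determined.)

left

Dilution lowers every aqueous concentration by the same factor. Δn_aq = 1 − 3 = -2, so the system shifts toward the side with more dissolved moles — to the left.
A catalyst speeds both forward and reverse rates equally; it changes neither Q nor K — no shift from this change.
Only the nonzero effect(s) matter; the net shift is to the left.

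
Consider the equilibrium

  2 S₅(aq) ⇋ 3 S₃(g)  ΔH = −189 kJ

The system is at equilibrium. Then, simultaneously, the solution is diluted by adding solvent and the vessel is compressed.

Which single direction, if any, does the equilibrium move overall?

left

Dilution lowers every aqueous concentration by the same factor. Δn_aq = 0 − 2 = -2, so the system shifts toward the side with more dissolved moles — to the left.
Gas moles: reactants 0, products 3 (Δn_gas = +3). Compression shifts the system toward the side with fewer moles of gas — to the left.
All effects act in the same direction — net shift to the left.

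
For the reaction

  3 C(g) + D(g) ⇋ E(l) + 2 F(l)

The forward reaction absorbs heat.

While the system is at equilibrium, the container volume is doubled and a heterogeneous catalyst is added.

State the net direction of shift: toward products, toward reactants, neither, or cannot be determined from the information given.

Gas moles: reactants 4, products 0 (Δn_gas = -4). Expansion shifts the system toward the side with more moles of gas — to the left.
A catalyst speeds both forward and reverse rates equally; it changes neither Q nor K — no shift from this change.
Only the nonzero effect(s) matter; the net shift is to the left.

left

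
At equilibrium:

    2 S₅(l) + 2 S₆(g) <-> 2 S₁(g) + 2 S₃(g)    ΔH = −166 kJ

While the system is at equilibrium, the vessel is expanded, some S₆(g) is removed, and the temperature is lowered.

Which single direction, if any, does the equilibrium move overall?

cannot be determined

Gas moles: reactants 2, products 4 (Δn_gas = +2). Expansion shifts the system toward the side with more moles of gas — to the right.
Removing S₆ (g), a reactant, drives the reaction to the left.
The forward reaction is exothermic. Lowering T favours the exothermic direction — shift to the right.
The individual effects push in opposite directions; without quantitative information the net direction cannot be determined.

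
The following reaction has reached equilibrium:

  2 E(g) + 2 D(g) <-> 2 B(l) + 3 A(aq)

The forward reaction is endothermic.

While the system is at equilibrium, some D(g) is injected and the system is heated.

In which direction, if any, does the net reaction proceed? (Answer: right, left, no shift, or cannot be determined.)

right

Adding D (g), a reactant, drives the reaction to the right.
The forward reaction is endothermic. Raising T favours the endothermic direction — shift to the right.
All effects act in the same direction — net shift to the right.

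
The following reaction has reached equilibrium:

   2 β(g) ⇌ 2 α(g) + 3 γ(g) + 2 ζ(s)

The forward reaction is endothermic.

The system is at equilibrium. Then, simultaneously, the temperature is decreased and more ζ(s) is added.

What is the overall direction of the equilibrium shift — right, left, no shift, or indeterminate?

The forward reaction is endothermic. Lowering T favours the exothermic direction — shift to the left.
ζ is a pure solid; its activity is 1 regardless of amount, so Q is unaffected — no shift from this change.
Only the nonzero effect(s) matter; the net shift is to the left.

left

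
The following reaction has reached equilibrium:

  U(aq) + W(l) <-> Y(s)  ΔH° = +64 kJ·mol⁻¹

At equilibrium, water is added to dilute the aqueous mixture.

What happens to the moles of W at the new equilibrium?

increases

Dilution lowers every aqueous concentration by the same factor. Δn_aq = 0 − 1 = -1, so the system shifts toward the side with more dissolved moles — to the left.
The net shift is to the left. W is a reactant, so its amount increases.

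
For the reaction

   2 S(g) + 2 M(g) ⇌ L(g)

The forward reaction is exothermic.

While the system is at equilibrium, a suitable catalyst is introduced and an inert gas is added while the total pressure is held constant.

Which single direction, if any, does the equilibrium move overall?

left

A catalyst speeds both forward and reverse rates equally; it changes neither Q nor K — no shift from this change.
Adding inert gas at constant total pressure expands the volume and lowers every reacting partial pressure. With Δn_gas = 1 − 4 = -3, Q moves away from K toward the side with fewer gas moles, so the system shifts toward the side with more gas moles — to the left.
Only the nonzero effect(s) matter; the net shift is to the left.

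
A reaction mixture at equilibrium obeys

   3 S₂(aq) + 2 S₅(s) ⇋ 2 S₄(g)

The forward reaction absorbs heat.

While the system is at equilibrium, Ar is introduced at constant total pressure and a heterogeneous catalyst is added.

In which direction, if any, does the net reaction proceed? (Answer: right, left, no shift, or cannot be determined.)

right

Adding inert gas at constant total pressure expands the volume and lowers every reacting partial pressure. With Δn_gas = 2 − 0 = +2, Q moves away from K toward the side with fewer gas moles, so the system shifts toward the side with more gas moles — to the right.
A catalyst speeds both forward and reverse rates equally; it changes neither Q nor K — no shift from this change.
Only the nonzero effect(s) matter; the net shift is to the right.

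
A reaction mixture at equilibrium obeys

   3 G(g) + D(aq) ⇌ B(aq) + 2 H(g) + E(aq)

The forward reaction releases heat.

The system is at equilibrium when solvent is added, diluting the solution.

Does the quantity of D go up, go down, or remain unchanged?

decreases

Dilution lowers every aqueous concentration by the same factor. Δn_aq = 2 − 1 = +1, so the system shifts toward the side with more dissolved moles — to the right.
The net shift is to the right. D is a reactant, so its amount decreases.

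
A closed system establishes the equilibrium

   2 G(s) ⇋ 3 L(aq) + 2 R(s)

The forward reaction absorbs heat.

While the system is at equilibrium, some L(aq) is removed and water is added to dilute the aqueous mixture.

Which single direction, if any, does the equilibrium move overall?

right

Removing L (aq), a product, drives the reaction to the right.
Dilution lowers every aqueous concentration by the same factor. Δn_aq = 3 − 0 = +3, so the system shifts toward the side with more dissolved moles — to the right.
All effects act in the same direction — net shift to the right.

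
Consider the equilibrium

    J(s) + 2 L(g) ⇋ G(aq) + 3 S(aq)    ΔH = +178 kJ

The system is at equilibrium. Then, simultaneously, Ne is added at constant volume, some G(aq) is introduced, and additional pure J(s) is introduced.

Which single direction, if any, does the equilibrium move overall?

At constant volume, adding an inert gas leaves every reacting species' partial pressure unchanged, so Q is unchanged — no shift from this change.
Adding G (aq), a product, drives the reaction to the left.
J is a pure solid; its activity is 1 regardless of amount, so Q is unaffected — no shift from this change.
Only the nonzero effect(s) matter; the net shift is to the left.

left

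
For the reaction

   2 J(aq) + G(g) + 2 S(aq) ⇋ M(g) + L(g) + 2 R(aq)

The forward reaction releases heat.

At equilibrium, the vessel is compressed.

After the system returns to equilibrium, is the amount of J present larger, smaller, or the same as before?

Gas moles: reactants 1, products 2 (Δn_gas = +1). Compression shifts the system toward the side with fewer moles of gas — to the left.
The net shift is to the left. J is a reactant, so its amount increases.

increases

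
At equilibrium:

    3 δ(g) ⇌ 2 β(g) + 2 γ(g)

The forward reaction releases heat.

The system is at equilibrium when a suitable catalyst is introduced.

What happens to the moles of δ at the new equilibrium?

A catalyst speeds both forward and reverse rates equally; it changes neither Q nor K — no shift from this change.
No net shift occurs, so the amount of δ is unchanged.

unchanged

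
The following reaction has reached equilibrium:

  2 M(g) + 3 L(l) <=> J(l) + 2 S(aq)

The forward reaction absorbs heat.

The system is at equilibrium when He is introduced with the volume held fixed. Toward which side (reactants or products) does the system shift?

no shift

At constant volume, adding an inert gas leaves every reacting species' partial pressure unchanged, so Q is unchanged — no shift from this change.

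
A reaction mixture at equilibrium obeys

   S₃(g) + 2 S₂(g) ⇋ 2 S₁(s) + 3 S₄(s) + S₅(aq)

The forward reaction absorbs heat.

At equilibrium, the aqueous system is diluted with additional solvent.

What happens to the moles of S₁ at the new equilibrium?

increases

Dilution lowers every aqueous concentration by the same factor. Δn_aq = 1 − 0 = +1, so the system shifts toward the side with more dissolved moles — to the right.
The net shift is to the right. S₁ is a product, so its amount increases.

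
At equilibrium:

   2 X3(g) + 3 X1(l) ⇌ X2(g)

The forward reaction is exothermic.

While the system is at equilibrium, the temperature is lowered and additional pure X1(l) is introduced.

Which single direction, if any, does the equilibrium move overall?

The forward reaction is exothermic. Lowering T favours the exothermic direction — shift to the right.
X1 is a pure liquid; its activity is 1 regardless of amount, so Q is unaffected — no shift from this change.
Only the nonzero effect(s) matter; the net shift is to the right.

right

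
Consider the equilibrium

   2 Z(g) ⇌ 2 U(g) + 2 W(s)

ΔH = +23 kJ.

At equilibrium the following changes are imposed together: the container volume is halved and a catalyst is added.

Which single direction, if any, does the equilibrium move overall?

Gas moles: reactants 2, products 2. Δn_gas = 0, so a volume change leaves Q equal to K — no shift from this change.
A catalyst speeds both forward and reverse rates equally; it changes neither Q nor K — no shift from this change.
None of the changes alters Q relative to K, so there is no net shift.

no shift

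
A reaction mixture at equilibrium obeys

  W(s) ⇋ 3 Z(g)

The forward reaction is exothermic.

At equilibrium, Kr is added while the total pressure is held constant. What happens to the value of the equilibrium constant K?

unchanged

The equilibrium constant depends only on temperature. This perturbation may move the position of equilibrium, but since T is unchanged, K itself is unchanged.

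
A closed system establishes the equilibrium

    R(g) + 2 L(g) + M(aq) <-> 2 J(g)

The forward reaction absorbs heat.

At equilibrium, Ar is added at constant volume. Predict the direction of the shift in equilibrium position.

At constant volume, adding an inert gas leaves every reacting species' partial pressure unchanged, so Q is unchanged — no shift from this change.

no shift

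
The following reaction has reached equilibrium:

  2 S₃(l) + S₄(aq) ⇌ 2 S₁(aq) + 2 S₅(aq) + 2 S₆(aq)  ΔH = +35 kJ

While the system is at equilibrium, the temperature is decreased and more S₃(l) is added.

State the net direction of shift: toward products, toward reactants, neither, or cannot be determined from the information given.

left

The forward reaction is endothermic. Lowering T favours the exothermic direction — shift to the left.
S₃ is a pure liquid; its activity is 1 regardless of amount, so Q is unaffected — no shift from this change.
Only the nonzero effect(s) matter; the net shift is to the left.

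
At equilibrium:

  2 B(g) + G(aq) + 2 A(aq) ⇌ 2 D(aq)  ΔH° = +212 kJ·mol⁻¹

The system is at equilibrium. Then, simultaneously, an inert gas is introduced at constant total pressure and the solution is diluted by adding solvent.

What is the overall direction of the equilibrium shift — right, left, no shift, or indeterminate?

Adding inert gas at constant total pressure expands the volume and lowers every reacting partial pressure. With Δn_gas = 0 − 2 = -2, Q moves away from K toward the side with fewer gas moles, so the system shifts toward the side with more gas moles — to the left.
Dilution lowers every aqueous concentration by the same factor. Δn_aq = 2 − 3 = -1, so the system shifts toward the side with more dissolved moles — to the left.
All effects act in the same direction — net shift to the left.

left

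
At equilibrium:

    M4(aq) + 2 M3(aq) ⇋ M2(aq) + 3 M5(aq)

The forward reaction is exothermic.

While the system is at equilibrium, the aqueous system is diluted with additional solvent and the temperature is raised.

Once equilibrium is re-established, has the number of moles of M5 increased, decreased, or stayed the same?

Dilution lowers every aqueous concentration by the same factor. Δn_aq = 4 − 3 = +1, so the system shifts toward the side with more dissolved moles — to the right.
The forward reaction is exothermic. Raising T favours the endothermic direction — shift to the left.
The two effects oppose each other, so the net shift — and hence the change in M5 — cannot be determined from the given information.

cannot be determined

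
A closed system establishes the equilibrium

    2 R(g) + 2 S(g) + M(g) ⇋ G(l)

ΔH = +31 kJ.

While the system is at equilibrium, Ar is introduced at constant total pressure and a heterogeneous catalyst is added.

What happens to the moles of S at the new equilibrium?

increases

Adding inert gas at constant total pressure expands the volume and lowers every reacting partial pressure. With Δn_gas = 0 − 5 = -5, Q moves away from K toward the side with fewer gas moles, so the system shifts toward the side with more gas moles — to the left.
A catalyst speeds both forward and reverse rates equally; it changes neither Q nor K — no shift from this change.
The net shift is to the left. S is a reactant, so its amount increases.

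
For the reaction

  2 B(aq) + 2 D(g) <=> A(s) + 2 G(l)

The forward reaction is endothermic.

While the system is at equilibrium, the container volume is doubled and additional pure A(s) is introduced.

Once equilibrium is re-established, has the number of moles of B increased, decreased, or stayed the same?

Gas moles: reactants 2, products 0 (Δn_gas = -2). Expansion shifts the system toward the side with more moles of gas — to the left.
A is a pure solid; its activity is 1 regardless of amount, so Q is unaffected — no shift from this change.
The net shift is to the left. B is a reactant, so its amount increases.

increases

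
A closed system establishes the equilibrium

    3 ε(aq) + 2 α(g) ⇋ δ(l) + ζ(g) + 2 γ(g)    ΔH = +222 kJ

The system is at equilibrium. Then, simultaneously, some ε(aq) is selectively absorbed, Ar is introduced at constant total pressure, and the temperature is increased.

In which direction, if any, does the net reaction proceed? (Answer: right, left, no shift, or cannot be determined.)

cannot be determined

Removing ε (aq), a reactant, drives the reaction to the left.
Adding inert gas at constant total pressure expands the volume and lowers every reacting partial pressure. With Δn_gas = 3 − 2 = +1, Q moves away from K toward the side with fewer gas moles, so the system shifts toward the side with more gas moles — to the right.
The forward reaction is endothermic. Raising T favours the endothermic direction — shift to the right.
The individual effects push in opposite directions; without quantitative information the net direction cannot be determined.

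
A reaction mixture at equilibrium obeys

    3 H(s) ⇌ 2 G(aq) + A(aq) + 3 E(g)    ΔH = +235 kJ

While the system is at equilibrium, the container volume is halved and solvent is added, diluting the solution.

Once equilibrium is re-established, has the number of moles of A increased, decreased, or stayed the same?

cannot be determined

Gas moles: reactants 0, products 3 (Δn_gas = +3). Compression shifts the system toward the side with fewer moles of gas — to the left.
Dilution lowers every aqueous concentration by the same factor. Δn_aq = 3 − 0 = +3, so the system shifts toward the side with more dissolved moles — to the right.
The two effects oppose each other, so the net shift — and hence the change in A — cannot be determined from the given information.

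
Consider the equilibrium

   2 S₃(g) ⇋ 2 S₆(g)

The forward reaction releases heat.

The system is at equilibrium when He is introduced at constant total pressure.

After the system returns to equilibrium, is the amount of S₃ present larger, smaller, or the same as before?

unchanged

Adding inert gas at constant total pressure expands the volume, scaling every reacting partial pressure by the same factor. Δn_gas = 2 − 2 = 0, so Q is unchanged — no shift.
No net shift occurs, so the amount of S₃ is unchanged.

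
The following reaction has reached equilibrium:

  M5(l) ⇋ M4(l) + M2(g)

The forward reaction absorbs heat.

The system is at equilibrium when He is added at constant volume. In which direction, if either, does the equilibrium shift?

no shift

At constant volume, adding an inert gas leaves every reacting species' partial pressure unchanged, so Q is unchanged — no shift from this change.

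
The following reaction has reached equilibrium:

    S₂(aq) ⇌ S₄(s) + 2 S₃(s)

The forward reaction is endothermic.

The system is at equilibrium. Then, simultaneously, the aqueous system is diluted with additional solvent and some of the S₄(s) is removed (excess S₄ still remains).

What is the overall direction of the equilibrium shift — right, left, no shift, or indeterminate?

left

Dilution lowers every aqueous concentration by the same factor. Δn_aq = 0 − 1 = -1, so the system shifts toward the side with more dissolved moles — to the left.
S₄ is a pure solid; its activity is 1 regardless of amount, so Q is unaffected — no shift from this change.
Only the nonzero effect(s) matter; the net shift is to the left.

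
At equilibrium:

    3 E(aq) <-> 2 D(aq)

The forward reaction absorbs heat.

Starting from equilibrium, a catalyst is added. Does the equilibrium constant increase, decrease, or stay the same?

unchanged

The equilibrium constant depends only on temperature. This perturbation changes neither the position of equilibrium nor K.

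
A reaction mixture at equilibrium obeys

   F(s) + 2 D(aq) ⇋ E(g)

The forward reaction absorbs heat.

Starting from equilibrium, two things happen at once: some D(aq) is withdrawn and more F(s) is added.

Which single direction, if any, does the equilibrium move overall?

Removing D (aq), a reactant, drives the reaction to the left.
F is a pure solid; its activity is 1 regardless of amount, so Q is unaffected — no shift from this change.
Only the nonzero effect(s) matter; the net shift is to the left.

left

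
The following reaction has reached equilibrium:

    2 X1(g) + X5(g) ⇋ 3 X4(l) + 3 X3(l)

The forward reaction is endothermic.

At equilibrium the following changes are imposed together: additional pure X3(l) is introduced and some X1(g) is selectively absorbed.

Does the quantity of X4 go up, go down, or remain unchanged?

X3 is a pure liquid; its activity is 1 regardless of amount, so Q is unaffected — no shift from this change.
Removing X1 (g), a reactant, drives the reaction to the left.
The net shift is to the left. X4 is a product, so its amount decreases.

decreases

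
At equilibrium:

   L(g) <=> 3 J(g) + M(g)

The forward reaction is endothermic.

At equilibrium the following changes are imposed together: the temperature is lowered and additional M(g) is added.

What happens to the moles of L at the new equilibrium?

The forward reaction is endothermic. Lowering T favours the exothermic direction — shift to the left.
Adding M (g), a product, drives the reaction to the left.
The net shift is to the left. L is a reactant, so its amount increases.

increases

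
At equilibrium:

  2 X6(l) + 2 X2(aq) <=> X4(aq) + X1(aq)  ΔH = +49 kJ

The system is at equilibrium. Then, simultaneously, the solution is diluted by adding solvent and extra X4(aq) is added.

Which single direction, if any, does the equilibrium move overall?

left

Dilution scales every aqueous concentration by the same factor. Δn_aq = 2 − 2 = 0, so Q is unchanged — no shift.
Adding X4 (aq), a product, drives the reaction to the left.
Only the nonzero effect(s) matter; the net shift is to the left.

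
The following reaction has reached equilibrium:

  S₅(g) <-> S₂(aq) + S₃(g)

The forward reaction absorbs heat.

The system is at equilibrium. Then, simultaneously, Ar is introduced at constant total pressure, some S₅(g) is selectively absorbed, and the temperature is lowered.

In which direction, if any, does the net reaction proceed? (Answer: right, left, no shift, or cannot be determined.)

left

Adding inert gas at constant total pressure expands the volume, scaling every reacting partial pressure by the same factor. Δn_gas = 1 − 1 = 0, so Q is unchanged — no shift.
Removing S₅ (g), a reactant, drives the reaction to the left.
The forward reaction is endothermic. Lowering T favours the exothermic direction — shift to the left.
Only the nonzero effect(s) matter; the net shift is to the left.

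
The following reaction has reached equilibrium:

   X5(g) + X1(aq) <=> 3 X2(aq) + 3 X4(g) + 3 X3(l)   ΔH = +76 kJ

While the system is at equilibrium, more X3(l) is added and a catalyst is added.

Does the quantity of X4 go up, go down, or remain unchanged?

X3 is a pure liquid; its activity is 1 regardless of amount, so Q is unaffected — no shift from this change.
A catalyst speeds both forward and reverse rates equally; it changes neither Q nor K — no shift from this change.
No net shift occurs, so the amount of X4 is unchanged.

unchanged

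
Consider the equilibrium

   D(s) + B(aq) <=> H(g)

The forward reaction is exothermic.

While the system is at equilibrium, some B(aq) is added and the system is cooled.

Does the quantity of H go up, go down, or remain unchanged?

Adding B (aq), a reactant, drives the reaction to the right.
The forward reaction is exothermic. Lowering T favours the exothermic direction — shift to the right.
The net shift is to the right. H is a product, so its amount increases.

increases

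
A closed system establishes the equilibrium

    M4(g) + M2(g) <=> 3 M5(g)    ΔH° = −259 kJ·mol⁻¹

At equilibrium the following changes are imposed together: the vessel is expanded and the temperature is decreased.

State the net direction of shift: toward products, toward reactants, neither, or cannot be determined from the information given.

Gas moles: reactants 2, products 3 (Δn_gas = +1). Expansion shifts the system toward the side with more moles of gas — to the right.
The forward reaction is exothermic. Lowering T favours the exothermic direction — shift to the right.
All effects act in the same direction — net shift to the right.

right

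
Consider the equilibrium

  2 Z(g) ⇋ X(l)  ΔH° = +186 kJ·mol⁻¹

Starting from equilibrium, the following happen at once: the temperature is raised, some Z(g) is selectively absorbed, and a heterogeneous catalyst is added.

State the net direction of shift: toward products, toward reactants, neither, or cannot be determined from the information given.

cannot be determined

The forward reaction is endothermic. Raising T favours the endothermic direction — shift to the right.
Removing Z (g), a reactant, drives the reaction to the left.
A catalyst speeds both forward and reverse rates equally; it changes neither Q nor K — no shift from this change.
The individual effects push in opposite directions; without quantitative information the net direction cannot be determined.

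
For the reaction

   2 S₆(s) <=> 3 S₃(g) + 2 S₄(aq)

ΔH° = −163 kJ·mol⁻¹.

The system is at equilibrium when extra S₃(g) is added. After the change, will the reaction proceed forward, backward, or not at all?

Adding S₃ (g), a product, drives the reaction to the left.

left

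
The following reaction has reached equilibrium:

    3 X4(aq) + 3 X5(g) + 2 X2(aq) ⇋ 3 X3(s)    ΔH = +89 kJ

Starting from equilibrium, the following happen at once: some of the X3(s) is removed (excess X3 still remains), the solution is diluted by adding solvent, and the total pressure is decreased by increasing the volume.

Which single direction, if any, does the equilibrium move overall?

X3 is a pure solid; its activity is 1 regardless of amount, so Q is unaffected — no shift from this change.
Dilution lowers every aqueous concentration by the same factor. Δn_aq = 0 − 5 = -5, so the system shifts toward the side with more dissolved moles — to the left.
Gas moles: reactants 3, products 0 (Δn_gas = -3). Expansion shifts the system toward the side with more moles of gas — to the left.
Only the nonzero effect(s) matter; the net shift is to the left.

left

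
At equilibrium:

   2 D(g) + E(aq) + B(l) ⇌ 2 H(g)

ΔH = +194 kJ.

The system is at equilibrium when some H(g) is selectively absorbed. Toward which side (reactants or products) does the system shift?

right

Removing H (g), a product, drives the reaction to the right.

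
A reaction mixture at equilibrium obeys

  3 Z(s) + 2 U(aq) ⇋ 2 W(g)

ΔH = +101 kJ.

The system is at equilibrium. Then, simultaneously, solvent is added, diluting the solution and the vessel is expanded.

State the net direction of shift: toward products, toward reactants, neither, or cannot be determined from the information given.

cannot be determined

Dilution lowers every aqueous concentration by the same factor. Δn_aq = 0 − 2 = -2, so the system shifts toward the side with more dissolved moles — to the left.
Gas moles: reactants 0, products 2 (Δn_gas = +2). Expansion shifts the system toward the side with more moles of gas — to the right.
The individual effects push in opposite directions; without quantitative information the net direction cannot be determined.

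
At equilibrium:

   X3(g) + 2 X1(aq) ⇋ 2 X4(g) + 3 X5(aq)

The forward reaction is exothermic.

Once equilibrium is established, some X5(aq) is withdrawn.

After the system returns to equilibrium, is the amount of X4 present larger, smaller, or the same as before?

increases

Removing X5 (aq), a product, drives the reaction to the right.
The net shift is to the right. X4 is a product, so its amount increases.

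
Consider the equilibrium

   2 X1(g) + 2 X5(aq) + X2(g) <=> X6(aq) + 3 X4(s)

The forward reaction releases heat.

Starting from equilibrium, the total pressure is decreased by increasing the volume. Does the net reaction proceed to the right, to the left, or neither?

left

Gas moles: reactants 3, products 0 (Δn_gas = -3). Expansion shifts the system toward the side with more moles of gas — to the left.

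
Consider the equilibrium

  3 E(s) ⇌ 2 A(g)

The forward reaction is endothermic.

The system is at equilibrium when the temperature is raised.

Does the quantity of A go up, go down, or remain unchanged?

The forward reaction is endothermic. Raising T favours the endothermic direction — shift to the right.
The net shift is to the right. A is a product, so its amount increases.

increases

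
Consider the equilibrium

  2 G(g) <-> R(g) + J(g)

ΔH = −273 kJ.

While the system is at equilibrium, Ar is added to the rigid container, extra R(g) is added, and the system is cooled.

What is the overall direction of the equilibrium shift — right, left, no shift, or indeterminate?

cannot be determined

At constant volume, adding an inert gas leaves every reacting species' partial pressure unchanged, so Q is unchanged — no shift from this change.
Adding R (g), a product, drives the reaction to the left.
The forward reaction is exothermic. Lowering T favours the exothermic direction — shift to the right.
The individual effects push in opposite directions; without quantitative information the net direction cannot be determined.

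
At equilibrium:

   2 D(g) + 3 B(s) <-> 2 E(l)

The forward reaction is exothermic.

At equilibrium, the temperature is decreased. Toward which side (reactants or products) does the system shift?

right

The forward reaction is exothermic. Lowering T favours the exothermic direction — shift to the right.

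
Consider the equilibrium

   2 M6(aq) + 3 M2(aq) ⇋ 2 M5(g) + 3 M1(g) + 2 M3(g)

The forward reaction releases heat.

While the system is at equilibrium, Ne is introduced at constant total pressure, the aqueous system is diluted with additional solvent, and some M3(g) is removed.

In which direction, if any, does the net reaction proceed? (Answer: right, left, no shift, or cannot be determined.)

cannot be determined

Adding inert gas at constant total pressure expands the volume and lowers every reacting partial pressure. With Δn_gas = 7 − 0 = +7, Q moves away from K toward the side with fewer gas moles, so the system shifts toward the side with more gas moles — to the right.
Dilution lowers every aqueous concentration by the same factor. Δn_aq = 0 − 5 = -5, so the system shifts toward the side with more dissolved moles — to the left.
Removing M3 (g), a product, drives the reaction to the right.
The individual effects push in opposite directions; without quantitative information the net direction cannot be determined.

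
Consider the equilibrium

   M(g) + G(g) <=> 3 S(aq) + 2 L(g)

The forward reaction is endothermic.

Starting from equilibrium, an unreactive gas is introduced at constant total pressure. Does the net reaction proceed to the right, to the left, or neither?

no shift

Adding inert gas at constant total pressure expands the volume, scaling every reacting partial pressure by the same factor. Δn_gas = 2 − 2 = 0, so Q is unchanged — no shift.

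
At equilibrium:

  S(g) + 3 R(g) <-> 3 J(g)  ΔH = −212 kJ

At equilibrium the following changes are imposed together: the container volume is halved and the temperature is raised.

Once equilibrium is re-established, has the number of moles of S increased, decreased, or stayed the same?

cannot be determined

Gas moles: reactants 4, products 3 (Δn_gas = -1). Compression shifts the system toward the side with fewer moles of gas — to the right.
The forward reaction is exothermic. Raising T favours the endothermic direction — shift to the left.
The two effects oppose each other, so the net shift — and hence the change in S — cannot be determined from the given information.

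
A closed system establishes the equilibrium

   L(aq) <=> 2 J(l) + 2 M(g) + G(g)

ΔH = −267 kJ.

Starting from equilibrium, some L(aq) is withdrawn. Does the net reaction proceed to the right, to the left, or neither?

left

Removing L (aq), a reactant, drives the reaction to the left.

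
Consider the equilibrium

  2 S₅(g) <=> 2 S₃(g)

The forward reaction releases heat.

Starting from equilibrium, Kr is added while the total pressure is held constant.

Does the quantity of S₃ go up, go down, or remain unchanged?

unchanged

Adding inert gas at constant total pressure expands the volume, scaling every reacting partial pressure by the same factor. Δn_gas = 2 − 2 = 0, so Q is unchanged — no shift.
No net shift occurs, so the amount of S₃ is unchanged.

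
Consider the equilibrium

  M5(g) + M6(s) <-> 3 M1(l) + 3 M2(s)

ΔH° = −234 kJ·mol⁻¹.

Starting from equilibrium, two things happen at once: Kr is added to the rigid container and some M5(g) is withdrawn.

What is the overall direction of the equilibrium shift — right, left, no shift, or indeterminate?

At constant volume, adding an inert gas leaves every reacting species' partial pressure unchanged, so Q is unchanged — no shift from this change.
Removing M5 (g), a reactant, drives the reaction to the left.
Only the nonzero effect(s) matter; the net shift is to the left.

left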